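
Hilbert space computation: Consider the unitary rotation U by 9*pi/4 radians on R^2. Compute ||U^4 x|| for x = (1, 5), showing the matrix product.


U is a rotation by theta = 9*pi/4
U^4 = rotation by 4*theta = 36*pi/4 = 4*pi/4 (mod 2*pi)
cos(4*pi/4) = -1.0000, sin(4*pi/4) = 0.0000
U^4 x = (-1.0000 * 1 - 0.0000 * 5, 0.0000 * 1 + -1.0000 * 5)
= (-1.0000, -5.0000)
||U^4 x|| = sqrt((-1.0000)^2 + (-5.0000)^2) = sqrt(26.0000) = 5.0990

5.0990


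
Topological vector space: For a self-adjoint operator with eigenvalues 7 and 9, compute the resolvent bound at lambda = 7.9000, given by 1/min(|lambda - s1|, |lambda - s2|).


dist(7.9000, {7, 9}) = min(|7.9000 - 7|, |7.9000 - 9|)
= min(0.9000, 1.1000) = 0.9000
Resolvent bound = 1/0.9000 = 1.1111

1.1111


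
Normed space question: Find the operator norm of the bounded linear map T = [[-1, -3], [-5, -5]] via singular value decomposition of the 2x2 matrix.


A^T A = [[26, 28], [28, 34]]
trace(A^T A) = 60, det(A^T A) = 100
discriminant = 60^2 - 4*100 = 3200
Largest eigenvalue of A^T A = (trace + sqrt(disc))/2 = 58.2843
||T|| = sqrt(58.2843) = 7.6344

7.6344


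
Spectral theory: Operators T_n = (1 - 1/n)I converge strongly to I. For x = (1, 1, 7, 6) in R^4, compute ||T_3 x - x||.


T_3 x - x = (1 - 1/3)x - x = -x/3
||x|| = sqrt(87) = 9.3274
||T_3 x - x|| = ||x||/3 = 9.3274/3 = 3.1091

3.1091


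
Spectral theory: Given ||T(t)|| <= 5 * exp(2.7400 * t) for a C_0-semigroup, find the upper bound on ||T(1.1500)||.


||T(1.1500)|| <= 5 * exp(2.7400 * 1.1500)
= 5 * exp(3.1510)
= 5 * 23.3594
= 116.7971

116.7971


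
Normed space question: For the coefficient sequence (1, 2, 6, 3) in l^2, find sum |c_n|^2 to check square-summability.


sum |c_n|^2 = 1^2 + 2^2 + 6^2 + 3^2
= 1 + 4 + 36 + 9
= 50

50


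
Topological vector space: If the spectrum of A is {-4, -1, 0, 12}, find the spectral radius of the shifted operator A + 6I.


Spectrum of A + 6I = {2, 5, 6, 18}
Spectral radius = max |lambda| over the shifted spectrum
= max(2, 5, 6, 18) = 18

18


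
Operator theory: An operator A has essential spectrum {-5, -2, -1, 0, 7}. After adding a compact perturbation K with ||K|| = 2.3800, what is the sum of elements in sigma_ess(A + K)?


By Weyl's theorem, the essential spectrum is invariant under compact perturbations.
sigma_ess(A + K) = sigma_ess(A) = {-5, -2, -1, 0, 7}
Sum = -5 + -2 + -1 + 0 + 7 = -1

-1


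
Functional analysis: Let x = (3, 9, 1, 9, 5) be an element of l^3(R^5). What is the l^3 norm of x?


The l^3 norm = (sum |x_i|^3)^(1/3)
Sum of 3th powers = 27 + 729 + 1 + 729 + 125 = 1611
||x||_3 = (1611)^(1/3) = 11.7228

11.7228


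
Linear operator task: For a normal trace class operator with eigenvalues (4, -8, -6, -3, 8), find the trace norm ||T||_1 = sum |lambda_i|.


For a normal operator, singular values equal |eigenvalues|.
Trace norm = sum |lambda_i| = 4 + 8 + 6 + 3 + 8
= 29

29


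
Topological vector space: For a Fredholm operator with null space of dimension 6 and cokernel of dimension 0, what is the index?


The Fredholm index is defined as ind(T) = dim(ker T) - dim(coker T)
= 6 - 0
= 6

6


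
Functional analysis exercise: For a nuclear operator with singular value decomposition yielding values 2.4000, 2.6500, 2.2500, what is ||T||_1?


The nuclear norm is the sum of all singular values.
||T||_1 = 2.4000 + 2.6500 + 2.2500
= 7.3000

7.3000


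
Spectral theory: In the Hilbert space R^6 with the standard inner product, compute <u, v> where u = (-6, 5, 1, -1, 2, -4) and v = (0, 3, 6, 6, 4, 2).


Computing the standard inner product <u, v> = sum u_i * v_i
= -6*0 + 5*3 + 1*6 + -1*6 + 2*4 + -4*2
= 0 + 15 + 6 + -6 + 8 + -8
= 15

15


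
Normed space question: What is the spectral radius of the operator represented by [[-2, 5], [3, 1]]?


For a 2x2 matrix, eigenvalues satisfy lambda^2 - (trace)*lambda + det = 0
trace = -2 + 1 = -1
det = -2*1 - 5*3 = -17
discriminant = (-1)^2 - 4*(-17) = 69
spectral radius = max |eigenvalue| = 4.6533

4.6533


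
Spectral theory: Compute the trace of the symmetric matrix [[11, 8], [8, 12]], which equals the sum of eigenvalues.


For a self-adjoint (symmetric) matrix, the eigenvalues are real.
The sum of eigenvalues equals the trace of the matrix.
trace = 11 + 12 = 23

23


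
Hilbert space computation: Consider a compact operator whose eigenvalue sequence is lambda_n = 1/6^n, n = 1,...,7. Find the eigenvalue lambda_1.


The eigenvalue formula gives lambda_1 = 1/6^1
= 1/6
= 0.1667

0.1667


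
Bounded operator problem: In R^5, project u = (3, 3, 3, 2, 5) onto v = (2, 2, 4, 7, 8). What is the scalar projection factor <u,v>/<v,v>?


Computing <u,v> = 3*2 + 3*2 + 3*4 + 2*7 + 5*8 = 78
Computing <v,v> = 2^2 + 2^2 + 4^2 + 7^2 + 8^2 = 137
Projection coefficient = 78/137 = 0.5693

0.5693


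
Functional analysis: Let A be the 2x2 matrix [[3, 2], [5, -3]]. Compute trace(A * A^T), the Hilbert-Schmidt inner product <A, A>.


trace(A * A^T) = sum of squares of all entries
= 3^2 + 2^2 + 5^2 + (-3)^2
= 9 + 4 + 25 + 9
= 47

47


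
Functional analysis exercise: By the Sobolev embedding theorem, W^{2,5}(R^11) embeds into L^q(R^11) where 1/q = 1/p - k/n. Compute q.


Using the Sobolev embedding formula: 1/q = 1/p - k/n
1/q = 1/5 - 2/11 = 1/55
q = 1/(1/55) = 55

55.0000


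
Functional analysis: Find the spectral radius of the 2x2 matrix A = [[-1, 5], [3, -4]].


For a 2x2 matrix, eigenvalues satisfy lambda^2 - (trace)*lambda + det = 0
trace = -1 + -4 = -5
det = -1*-4 - 5*3 = -11
discriminant = (-5)^2 - 4*(-11) = 69
spectral radius = max |eigenvalue| = 6.6533

6.6533


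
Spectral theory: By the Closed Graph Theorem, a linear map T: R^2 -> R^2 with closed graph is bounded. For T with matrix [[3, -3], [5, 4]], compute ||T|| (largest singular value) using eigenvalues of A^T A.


A^T A = [[34, 11], [11, 25]]
trace(A^T A) = 59, det(A^T A) = 729
discriminant = 59^2 - 4*729 = 565
Largest eigenvalue of A^T A = (trace + sqrt(disc))/2 = 41.3849
||T|| = sqrt(41.3849) = 6.4331

6.4331


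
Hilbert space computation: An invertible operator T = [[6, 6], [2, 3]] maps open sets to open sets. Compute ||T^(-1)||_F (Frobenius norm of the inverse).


det(T) = 6*3 - 6*2 = 6
T^(-1) = (1/6) * [[3, -6], [-2, 6]] = [[0.5000, -1.0000], [-0.3333, 1.0000]]
||T^(-1)||_F^2 = 0.5000^2 + (-1.0000)^2 + (-0.3333)^2 + 1.0000^2 = 2.3611
||T^(-1)||_F = sqrt(2.3611) = 1.5366

1.5366


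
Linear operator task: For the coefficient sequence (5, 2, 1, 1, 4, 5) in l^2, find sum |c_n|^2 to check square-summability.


sum |c_n|^2 = 5^2 + 2^2 + 1^2 + 1^2 + 4^2 + 5^2
= 25 + 4 + 1 + 1 + 16 + 25
= 72

72


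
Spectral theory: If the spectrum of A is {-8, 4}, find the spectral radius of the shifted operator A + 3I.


Spectrum of A + 3I = {-5, 7}
Spectral radius = max |lambda| over the shifted spectrum
= max(5, 7) = 7

7


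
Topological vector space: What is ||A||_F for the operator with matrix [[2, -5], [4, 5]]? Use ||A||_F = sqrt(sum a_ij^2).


||A||_F^2 = sum a_ij^2
= 2^2 + (-5)^2 + 4^2 + 5^2
= 4 + 25 + 16 + 25 = 70
||A||_F = sqrt(70) = 8.3666

8.3666


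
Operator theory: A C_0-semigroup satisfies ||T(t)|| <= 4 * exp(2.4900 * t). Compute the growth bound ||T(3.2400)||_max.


||T(3.2400)|| <= 4 * exp(2.4900 * 3.2400)
= 4 * exp(8.0676)
= 4 * 3189.4380
= 12757.7519

12757.7519


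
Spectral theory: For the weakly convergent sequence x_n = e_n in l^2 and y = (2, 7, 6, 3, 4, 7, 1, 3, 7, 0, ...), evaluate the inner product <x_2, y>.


x_2 = e_2 is the standard basis vector with 1 in position 2.
<x_2, y> = y_2 = 7
As n -> infinity, <x_n, y> -> 0, confirming weak convergence of (x_n) to 0.

7


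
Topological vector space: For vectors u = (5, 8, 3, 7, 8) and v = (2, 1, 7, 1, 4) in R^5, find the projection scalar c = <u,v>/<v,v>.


Computing <u,v> = 5*2 + 8*1 + 3*7 + 7*1 + 8*4 = 78
Computing <v,v> = 2^2 + 1^2 + 7^2 + 1^2 + 4^2 = 71
Projection coefficient = 78/71 = 1.0986

1.0986


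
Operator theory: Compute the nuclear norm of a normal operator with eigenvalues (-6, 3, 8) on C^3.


For a normal operator, singular values equal |eigenvalues|.
Trace norm = sum |lambda_i| = 6 + 3 + 8
= 17

17


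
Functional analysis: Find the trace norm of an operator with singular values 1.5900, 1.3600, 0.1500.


The nuclear norm is the sum of all singular values.
||T||_1 = 1.5900 + 1.3600 + 0.1500
= 3.1000

3.1000


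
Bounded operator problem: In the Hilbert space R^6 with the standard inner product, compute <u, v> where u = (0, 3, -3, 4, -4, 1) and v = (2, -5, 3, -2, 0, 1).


Computing the standard inner product <u, v> = sum u_i * v_i
= 0*2 + 3*-5 + -3*3 + 4*-2 + -4*0 + 1*1
= 0 + -15 + -9 + -8 + 0 + 1
= -31

-31


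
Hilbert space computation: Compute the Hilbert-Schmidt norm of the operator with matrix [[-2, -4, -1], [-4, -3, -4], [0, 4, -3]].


The Hilbert-Schmidt norm is sqrt(sum of squares of all entries).
Sum of squares = (-2)^2 + (-4)^2 + (-1)^2 + (-4)^2 + (-3)^2 + (-4)^2 + 0^2 + 4^2 + (-3)^2
= 4 + 16 + 1 + 16 + 9 + 16 + 0 + 16 + 9 = 87
||T||_HS = sqrt(87) = 9.3274

9.3274


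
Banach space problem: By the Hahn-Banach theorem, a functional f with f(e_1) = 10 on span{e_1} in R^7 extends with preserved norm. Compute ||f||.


The norm of f is given by ||f|| = sup_{||x||=1} |f(x)|.
On span{e_1}, ||e_1|| = 1, so ||f|| = |f(e_1)| / ||e_1||
= |10| / 1 = 10.0000

10.0000


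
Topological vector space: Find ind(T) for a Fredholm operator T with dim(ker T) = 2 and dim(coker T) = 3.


The Fredholm index is defined as ind(T) = dim(ker T) - dim(coker T)
= 2 - 3
= -1

-1


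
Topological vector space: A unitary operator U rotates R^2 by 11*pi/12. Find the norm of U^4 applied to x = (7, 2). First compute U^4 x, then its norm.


U is a rotation by theta = 11*pi/12
U^4 = rotation by 4*theta = 44*pi/12 = 20*pi/12 (mod 2*pi)
cos(20*pi/12) = 0.5000, sin(20*pi/12) = -0.8660
U^4 x = (0.5000 * 7 - -0.8660 * 2, -0.8660 * 7 + 0.5000 * 2)
= (5.2321, -5.0622)
||U^4 x|| = sqrt(5.2321^2 + (-5.0622)^2) = sqrt(53.0000) = 7.2801

7.2801


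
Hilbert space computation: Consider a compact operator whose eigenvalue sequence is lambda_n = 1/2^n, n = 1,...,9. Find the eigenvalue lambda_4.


The eigenvalue formula gives lambda_4 = 1/2^4
= 1/16
= 0.0625

0.0625


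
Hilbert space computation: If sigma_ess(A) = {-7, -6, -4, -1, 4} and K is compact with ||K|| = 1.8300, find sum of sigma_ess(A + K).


By Weyl's theorem, the essential spectrum is invariant under compact perturbations.
sigma_ess(A + K) = sigma_ess(A) = {-7, -6, -4, -1, 4}
Sum = -7 + -6 + -4 + -1 + 4 = -14

-14


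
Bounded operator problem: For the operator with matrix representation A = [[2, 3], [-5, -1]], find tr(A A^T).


trace(A * A^T) = sum of squares of all entries
= 2^2 + 3^2 + (-5)^2 + (-1)^2
= 4 + 9 + 25 + 1
= 39

39


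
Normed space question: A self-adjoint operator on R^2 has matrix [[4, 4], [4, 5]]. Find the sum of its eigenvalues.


For a self-adjoint (symmetric) matrix, the eigenvalues are real.
The sum of eigenvalues equals the trace of the matrix.
trace = 4 + 5 = 9

9


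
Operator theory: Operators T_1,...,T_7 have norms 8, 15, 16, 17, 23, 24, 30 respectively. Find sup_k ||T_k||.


By the Uniform Boundedness Principle, the supremum of norms is finite.
sup_k ||T_k|| = max(8, 15, 16, 17, 23, 24, 30) = 30

30


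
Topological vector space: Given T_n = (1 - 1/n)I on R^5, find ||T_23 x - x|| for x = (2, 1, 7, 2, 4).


T_23 x - x = (1 - 1/23)x - x = -x/23
||x|| = sqrt(74) = 8.6023
||T_23 x - x|| = ||x||/23 = 8.6023/23 = 0.3740

0.3740


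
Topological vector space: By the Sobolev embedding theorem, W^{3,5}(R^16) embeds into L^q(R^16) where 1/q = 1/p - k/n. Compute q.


Using the Sobolev embedding formula: 1/q = 1/p - k/n
1/q = 1/5 - 3/16 = 1/80
q = 1/(1/80) = 80

80.0000


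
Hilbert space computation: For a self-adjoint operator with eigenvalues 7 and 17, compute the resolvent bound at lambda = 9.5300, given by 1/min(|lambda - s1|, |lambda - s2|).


dist(9.5300, {7, 17}) = min(|9.5300 - 7|, |9.5300 - 17|)
= min(2.5300, 7.4700) = 2.5300
Resolvent bound = 1/2.5300 = 0.3953

0.3953


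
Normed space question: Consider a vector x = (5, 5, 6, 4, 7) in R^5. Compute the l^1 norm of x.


The l^1 norm equals the sum of absolute values of all components.
||x||_1 = 5 + 5 + 6 + 4 + 7
= 27

27.0000


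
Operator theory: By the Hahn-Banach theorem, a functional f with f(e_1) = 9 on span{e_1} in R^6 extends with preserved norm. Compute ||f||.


The norm of f is given by ||f|| = sup_{||x||=1} |f(x)|.
On span{e_1}, ||e_1|| = 1, so ||f|| = |f(e_1)| / ||e_1||
= |9| / 1 = 9.0000

9.0000


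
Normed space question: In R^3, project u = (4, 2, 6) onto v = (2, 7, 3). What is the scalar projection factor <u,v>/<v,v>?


Computing <u,v> = 4*2 + 2*7 + 6*3 = 40
Computing <v,v> = 2^2 + 7^2 + 3^2 = 62
Projection coefficient = 40/62 = 0.6452

0.6452


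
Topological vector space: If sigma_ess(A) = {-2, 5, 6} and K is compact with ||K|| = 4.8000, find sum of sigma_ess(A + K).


By Weyl's theorem, the essential spectrum is invariant under compact perturbations.
sigma_ess(A + K) = sigma_ess(A) = {-2, 5, 6}
Sum = -2 + 5 + 6 = 9

9


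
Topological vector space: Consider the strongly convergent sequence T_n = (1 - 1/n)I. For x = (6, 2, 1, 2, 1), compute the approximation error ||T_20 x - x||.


T_20 x - x = (1 - 1/20)x - x = -x/20
||x|| = sqrt(46) = 6.7823
||T_20 x - x|| = ||x||/20 = 6.7823/20 = 0.3391

0.3391


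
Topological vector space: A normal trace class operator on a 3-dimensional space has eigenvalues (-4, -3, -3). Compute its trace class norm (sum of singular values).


For a normal operator, singular values equal |eigenvalues|.
Trace norm = sum |lambda_i| = 4 + 3 + 3
= 10

10


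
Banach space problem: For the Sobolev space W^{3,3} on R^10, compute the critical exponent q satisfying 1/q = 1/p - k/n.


Using the Sobolev embedding formula: 1/q = 1/p - k/n
1/q = 1/3 - 3/10 = 1/30
q = 1/(1/30) = 30

30.0000


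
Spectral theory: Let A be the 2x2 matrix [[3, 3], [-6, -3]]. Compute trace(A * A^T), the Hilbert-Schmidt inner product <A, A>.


trace(A * A^T) = sum of squares of all entries
= 3^2 + 3^2 + (-6)^2 + (-3)^2
= 9 + 9 + 36 + 9
= 63

63


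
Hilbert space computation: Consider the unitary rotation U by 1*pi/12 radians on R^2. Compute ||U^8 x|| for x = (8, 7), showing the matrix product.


U is a rotation by theta = 1*pi/12
U^8 = rotation by 8*theta = 8*pi/12
cos(8*pi/12) = -0.5000, sin(8*pi/12) = 0.8660
U^8 x = (-0.5000 * 8 - 0.8660 * 7, 0.8660 * 8 + -0.5000 * 7)
= (-10.0622, 3.4282)
||U^8 x|| = sqrt((-10.0622)^2 + 3.4282^2) = sqrt(113.0000) = 10.6301

10.6301


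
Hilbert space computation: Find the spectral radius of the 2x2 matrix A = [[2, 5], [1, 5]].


For a 2x2 matrix, eigenvalues satisfy lambda^2 - (trace)*lambda + det = 0
trace = 2 + 5 = 7
det = 2*5 - 5*1 = 5
discriminant = 7^2 - 4*(5) = 29
spectral radius = max |eigenvalue| = 6.1926

6.1926


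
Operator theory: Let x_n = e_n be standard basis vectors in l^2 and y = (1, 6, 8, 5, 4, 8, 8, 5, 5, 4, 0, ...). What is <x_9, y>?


x_9 = e_9 is the standard basis vector with 1 in position 9.
<x_9, y> = y_9 = 5
As n -> infinity, <x_n, y> -> 0, confirming weak convergence of (x_n) to 0.

5


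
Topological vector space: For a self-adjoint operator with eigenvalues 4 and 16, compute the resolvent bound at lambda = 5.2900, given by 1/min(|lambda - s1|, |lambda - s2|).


dist(5.2900, {4, 16}) = min(|5.2900 - 4|, |5.2900 - 16|)
= min(1.2900, 10.7100) = 1.2900
Resolvent bound = 1/1.2900 = 0.7752

0.7752


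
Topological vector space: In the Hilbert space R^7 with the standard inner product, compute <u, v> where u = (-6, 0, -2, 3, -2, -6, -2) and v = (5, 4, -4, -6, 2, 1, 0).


Computing the standard inner product <u, v> = sum u_i * v_i
= -6*5 + 0*4 + -2*-4 + 3*-6 + -2*2 + -6*1 + -2*0
= -30 + 0 + 8 + -18 + -4 + -6 + 0
= -50

-50


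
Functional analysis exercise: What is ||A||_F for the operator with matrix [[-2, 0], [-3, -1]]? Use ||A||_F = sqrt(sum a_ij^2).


||A||_F^2 = sum a_ij^2
= (-2)^2 + 0^2 + (-3)^2 + (-1)^2
= 4 + 0 + 9 + 1 = 14
||A||_F = sqrt(14) = 3.7417

3.7417


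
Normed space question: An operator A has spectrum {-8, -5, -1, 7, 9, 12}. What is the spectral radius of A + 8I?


Spectrum of A + 8I = {0, 3, 7, 15, 17, 20}
Spectral radius = max |lambda| over the shifted spectrum
= max(0, 3, 7, 15, 17, 20) = 20

20


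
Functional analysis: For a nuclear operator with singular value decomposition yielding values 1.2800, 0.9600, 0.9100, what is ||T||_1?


The nuclear norm is the sum of all singular values.
||T||_1 = 1.2800 + 0.9600 + 0.9100
= 3.1500

3.1500


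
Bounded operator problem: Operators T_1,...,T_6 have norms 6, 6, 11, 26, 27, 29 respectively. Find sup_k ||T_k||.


By the Uniform Boundedness Principle, the supremum of norms is finite.
sup_k ||T_k|| = max(6, 6, 11, 26, 27, 29) = 29

29


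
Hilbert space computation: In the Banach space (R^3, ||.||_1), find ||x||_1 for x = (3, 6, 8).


The l^1 norm equals the sum of absolute values of all components.
||x||_1 = 3 + 6 + 8
= 17

17.0000


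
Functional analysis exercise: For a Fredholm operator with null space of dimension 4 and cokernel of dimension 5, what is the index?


The Fredholm index is defined as ind(T) = dim(ker T) - dim(coker T)
= 4 - 5
= -1

-1


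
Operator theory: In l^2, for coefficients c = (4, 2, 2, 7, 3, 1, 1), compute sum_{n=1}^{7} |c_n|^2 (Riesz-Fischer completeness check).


sum |c_n|^2 = 4^2 + 2^2 + 2^2 + 7^2 + 3^2 + 1^2 + 1^2
= 16 + 4 + 4 + 49 + 9 + 1 + 1
= 84

84


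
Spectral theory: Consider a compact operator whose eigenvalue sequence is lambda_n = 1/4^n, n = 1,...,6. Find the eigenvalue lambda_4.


The eigenvalue formula gives lambda_4 = 1/4^4
= 1/256
= 0.0039

0.0039


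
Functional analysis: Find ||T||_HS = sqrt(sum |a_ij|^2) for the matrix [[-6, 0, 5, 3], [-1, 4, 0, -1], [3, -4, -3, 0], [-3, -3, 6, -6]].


The Hilbert-Schmidt norm is sqrt(sum of squares of all entries).
Sum of squares = (-6)^2 + 0^2 + 5^2 + 3^2 + (-1)^2 + 4^2 + 0^2 + (-1)^2 + 3^2 + (-4)^2 + (-3)^2 + 0^2 + (-3)^2 + (-3)^2 + 6^2 + (-6)^2
= 36 + 0 + 25 + 9 + 1 + 16 + 0 + 1 + 9 + 16 + 9 + 0 + 9 + 9 + 36 + 36 = 212
||T||_HS = sqrt(212) = 14.5602

14.5602


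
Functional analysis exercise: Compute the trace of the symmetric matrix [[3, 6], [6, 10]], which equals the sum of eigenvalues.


For a self-adjoint (symmetric) matrix, the eigenvalues are real.
The sum of eigenvalues equals the trace of the matrix.
trace = 3 + 10 = 13

13


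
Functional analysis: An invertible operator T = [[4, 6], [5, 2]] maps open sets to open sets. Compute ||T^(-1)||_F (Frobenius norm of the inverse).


det(T) = 4*2 - 6*5 = -22
T^(-1) = (1/-22) * [[2, -6], [-5, 4]] = [[-0.0909, 0.2727], [0.2273, -0.1818]]
||T^(-1)||_F^2 = (-0.0909)^2 + 0.2727^2 + 0.2273^2 + (-0.1818)^2 = 0.1674
||T^(-1)||_F = sqrt(0.1674) = 0.4091

0.4091


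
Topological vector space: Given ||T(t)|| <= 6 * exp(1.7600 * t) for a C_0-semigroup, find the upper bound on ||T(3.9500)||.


||T(3.9500)|| <= 6 * exp(1.7600 * 3.9500)
= 6 * exp(6.9520)
= 6 * 1045.2381
= 6271.4287

6271.4287


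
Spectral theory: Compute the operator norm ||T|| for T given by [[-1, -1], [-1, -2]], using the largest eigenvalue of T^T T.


A^T A = [[2, 3], [3, 5]]
trace(A^T A) = 7, det(A^T A) = 1
discriminant = 7^2 - 4*1 = 45
Largest eigenvalue of A^T A = (trace + sqrt(disc))/2 = 6.8541
||T|| = sqrt(6.8541) = 2.6180

2.6180


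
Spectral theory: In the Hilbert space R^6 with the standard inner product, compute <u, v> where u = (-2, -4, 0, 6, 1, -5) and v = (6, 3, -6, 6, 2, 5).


Computing the standard inner product <u, v> = sum u_i * v_i
= -2*6 + -4*3 + 0*-6 + 6*6 + 1*2 + -5*5
= -12 + -12 + 0 + 36 + 2 + -25
= -11

-11


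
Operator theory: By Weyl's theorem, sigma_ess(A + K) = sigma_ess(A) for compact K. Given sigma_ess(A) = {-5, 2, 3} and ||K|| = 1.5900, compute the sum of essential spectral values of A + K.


By Weyl's theorem, the essential spectrum is invariant under compact perturbations.
sigma_ess(A + K) = sigma_ess(A) = {-5, 2, 3}
Sum = -5 + 2 + 3 = 0

0


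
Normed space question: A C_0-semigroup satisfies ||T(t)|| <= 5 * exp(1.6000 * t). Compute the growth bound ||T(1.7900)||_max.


||T(1.7900)|| <= 5 * exp(1.6000 * 1.7900)
= 5 * exp(2.8640)
= 5 * 17.5315
= 87.6576

87.6576


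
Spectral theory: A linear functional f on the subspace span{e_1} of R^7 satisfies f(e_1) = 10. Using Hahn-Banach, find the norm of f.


The norm of f is given by ||f|| = sup_{||x||=1} |f(x)|.
On span{e_1}, ||e_1|| = 1, so ||f|| = |f(e_1)| / ||e_1||
= |10| / 1 = 10.0000

10.0000


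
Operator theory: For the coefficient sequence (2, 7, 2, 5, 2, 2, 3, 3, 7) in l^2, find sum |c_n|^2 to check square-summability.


sum |c_n|^2 = 2^2 + 7^2 + 2^2 + 5^2 + 2^2 + 2^2 + 3^2 + 3^2 + 7^2
= 4 + 49 + 4 + 25 + 4 + 4 + 9 + 9 + 49
= 157

157


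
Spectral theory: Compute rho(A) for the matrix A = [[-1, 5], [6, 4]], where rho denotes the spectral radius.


For a 2x2 matrix, eigenvalues satisfy lambda^2 - (trace)*lambda + det = 0
trace = -1 + 4 = 3
det = -1*4 - 5*6 = -34
discriminant = 3^2 - 4*(-34) = 145
spectral radius = max |eigenvalue| = 7.5208

7.5208


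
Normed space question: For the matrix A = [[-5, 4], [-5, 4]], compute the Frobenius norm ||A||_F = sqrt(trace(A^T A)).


||A||_F^2 = sum a_ij^2
= (-5)^2 + 4^2 + (-5)^2 + 4^2
= 25 + 16 + 25 + 16 = 82
||A||_F = sqrt(82) = 9.0554

9.0554


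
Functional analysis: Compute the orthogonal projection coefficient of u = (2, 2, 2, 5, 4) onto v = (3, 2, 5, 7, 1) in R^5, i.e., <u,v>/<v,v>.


Computing <u,v> = 2*3 + 2*2 + 2*5 + 5*7 + 4*1 = 59
Computing <v,v> = 3^2 + 2^2 + 5^2 + 7^2 + 1^2 = 88
Projection coefficient = 59/88 = 0.6705

0.6705


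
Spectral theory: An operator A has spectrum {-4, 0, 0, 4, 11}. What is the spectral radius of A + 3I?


Spectrum of A + 3I = {-1, 3, 3, 7, 14}
Spectral radius = max |lambda| over the shifted spectrum
= max(1, 3, 3, 7, 14) = 14

14


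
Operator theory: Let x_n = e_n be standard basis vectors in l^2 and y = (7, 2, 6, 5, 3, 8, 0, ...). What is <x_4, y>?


x_4 = e_4 is the standard basis vector with 1 in position 4.
<x_4, y> = y_4 = 5
As n -> infinity, <x_n, y> -> 0, confirming weak convergence of (x_n) to 0.

5


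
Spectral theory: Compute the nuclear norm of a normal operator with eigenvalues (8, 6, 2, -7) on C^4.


For a normal operator, singular values equal |eigenvalues|.
Trace norm = sum |lambda_i| = 8 + 6 + 2 + 7
= 23

23


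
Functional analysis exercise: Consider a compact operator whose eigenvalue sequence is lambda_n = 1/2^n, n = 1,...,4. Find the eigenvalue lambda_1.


The eigenvalue formula gives lambda_1 = 1/2^1
= 1/2
= 0.5000

0.5000


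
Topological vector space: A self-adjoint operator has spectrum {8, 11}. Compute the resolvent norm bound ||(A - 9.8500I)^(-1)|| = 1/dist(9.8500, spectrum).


dist(9.8500, {8, 11}) = min(|9.8500 - 8|, |9.8500 - 11|)
= min(1.8500, 1.1500) = 1.1500
Resolvent bound = 1/1.1500 = 0.8696

0.8696


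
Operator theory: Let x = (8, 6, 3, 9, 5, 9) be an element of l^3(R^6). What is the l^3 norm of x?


The l^3 norm = (sum |x_i|^3)^(1/3)
Sum of 3th powers = 512 + 216 + 27 + 729 + 125 + 729 = 2338
||x||_3 = (2338)^(1/3) = 13.2724

13.2724


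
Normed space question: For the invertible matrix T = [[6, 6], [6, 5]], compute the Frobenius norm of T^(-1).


det(T) = 6*5 - 6*6 = -6
T^(-1) = (1/-6) * [[5, -6], [-6, 6]] = [[-0.8333, 1.0000], [1.0000, -1.0000]]
||T^(-1)||_F^2 = (-0.8333)^2 + 1.0000^2 + 1.0000^2 + (-1.0000)^2 = 3.6944
||T^(-1)||_F = sqrt(3.6944) = 1.9221

1.9221


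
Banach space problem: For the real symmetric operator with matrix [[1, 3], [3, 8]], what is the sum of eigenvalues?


For a self-adjoint (symmetric) matrix, the eigenvalues are real.
The sum of eigenvalues equals the trace of the matrix.
trace = 1 + 8 = 9

9


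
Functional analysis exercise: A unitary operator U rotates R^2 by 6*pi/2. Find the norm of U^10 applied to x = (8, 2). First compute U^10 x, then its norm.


U is a rotation by theta = 6*pi/2
U^10 = rotation by 10*theta = 60*pi/2 = 0*pi/2 (mod 2*pi)
cos(0*pi/2) = 1.0000, sin(0*pi/2) = 0.0000
U^10 x = (1.0000 * 8 - 0.0000 * 2, 0.0000 * 8 + 1.0000 * 2)
= (8.0000, 2.0000)
||U^10 x|| = sqrt(8.0000^2 + 2.0000^2) = sqrt(68.0000) = 8.2462

8.2462


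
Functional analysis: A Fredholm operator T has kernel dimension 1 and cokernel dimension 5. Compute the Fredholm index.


The Fredholm index is defined as ind(T) = dim(ker T) - dim(coker T)
= 1 - 5
= -4

-4


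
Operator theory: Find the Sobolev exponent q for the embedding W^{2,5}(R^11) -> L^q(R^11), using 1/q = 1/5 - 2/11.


Using the Sobolev embedding formula: 1/q = 1/p - k/n
1/q = 1/5 - 2/11 = 1/55
q = 1/(1/55) = 55

55.0000


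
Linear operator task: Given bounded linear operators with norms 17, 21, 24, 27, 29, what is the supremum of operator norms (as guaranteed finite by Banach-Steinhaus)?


By the Uniform Boundedness Principle, the supremum of norms is finite.
sup_k ||T_k|| = max(17, 21, 24, 27, 29) = 29

29


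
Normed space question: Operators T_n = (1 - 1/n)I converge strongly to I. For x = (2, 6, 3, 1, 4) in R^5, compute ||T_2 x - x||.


T_2 x - x = (1 - 1/2)x - x = -x/2
||x|| = sqrt(66) = 8.1240
||T_2 x - x|| = ||x||/2 = 8.1240/2 = 4.0620

4.0620


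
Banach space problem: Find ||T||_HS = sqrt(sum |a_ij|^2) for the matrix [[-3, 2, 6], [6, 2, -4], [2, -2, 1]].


The Hilbert-Schmidt norm is sqrt(sum of squares of all entries).
Sum of squares = (-3)^2 + 2^2 + 6^2 + 6^2 + 2^2 + (-4)^2 + 2^2 + (-2)^2 + 1^2
= 9 + 4 + 36 + 36 + 4 + 16 + 4 + 4 + 1 = 114
||T||_HS = sqrt(114) = 10.6771

10.6771


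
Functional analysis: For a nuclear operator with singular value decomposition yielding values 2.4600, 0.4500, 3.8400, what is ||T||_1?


The nuclear norm is the sum of all singular values.
||T||_1 = 2.4600 + 0.4500 + 3.8400
= 6.7500

6.7500


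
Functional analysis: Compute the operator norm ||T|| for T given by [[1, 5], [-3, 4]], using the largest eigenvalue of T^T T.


A^T A = [[10, -7], [-7, 41]]
trace(A^T A) = 51, det(A^T A) = 361
discriminant = 51^2 - 4*361 = 1157
Largest eigenvalue of A^T A = (trace + sqrt(disc))/2 = 42.5074
||T|| = sqrt(42.5074) = 6.5198

6.5198


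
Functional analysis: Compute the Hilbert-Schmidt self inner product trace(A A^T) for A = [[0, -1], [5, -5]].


trace(A * A^T) = sum of squares of all entries
= 0^2 + (-1)^2 + 5^2 + (-5)^2
= 0 + 1 + 25 + 25
= 51

51


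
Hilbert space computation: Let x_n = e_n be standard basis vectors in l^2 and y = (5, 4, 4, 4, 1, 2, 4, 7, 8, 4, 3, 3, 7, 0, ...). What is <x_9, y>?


x_9 = e_9 is the standard basis vector with 1 in position 9.
<x_9, y> = y_9 = 8
As n -> infinity, <x_n, y> -> 0, confirming weak convergence of (x_n) to 0.

8


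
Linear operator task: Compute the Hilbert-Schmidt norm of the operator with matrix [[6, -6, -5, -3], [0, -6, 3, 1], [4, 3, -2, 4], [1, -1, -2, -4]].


The Hilbert-Schmidt norm is sqrt(sum of squares of all entries).
Sum of squares = 6^2 + (-6)^2 + (-5)^2 + (-3)^2 + 0^2 + (-6)^2 + 3^2 + 1^2 + 4^2 + 3^2 + (-2)^2 + 4^2 + 1^2 + (-1)^2 + (-2)^2 + (-4)^2
= 36 + 36 + 25 + 9 + 0 + 36 + 9 + 1 + 16 + 9 + 4 + 16 + 1 + 1 + 4 + 16 = 219
||T||_HS = sqrt(219) = 14.7986

14.7986


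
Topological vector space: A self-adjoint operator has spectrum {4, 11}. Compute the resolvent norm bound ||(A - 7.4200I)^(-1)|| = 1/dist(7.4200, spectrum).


dist(7.4200, {4, 11}) = min(|7.4200 - 4|, |7.4200 - 11|)
= min(3.4200, 3.5800) = 3.4200
Resolvent bound = 1/3.4200 = 0.2924

0.2924


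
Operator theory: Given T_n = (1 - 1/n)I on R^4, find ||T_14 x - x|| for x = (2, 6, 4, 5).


T_14 x - x = (1 - 1/14)x - x = -x/14
||x|| = sqrt(81) = 9.0000
||T_14 x - x|| = ||x||/14 = 9.0000/14 = 0.6429

0.6429


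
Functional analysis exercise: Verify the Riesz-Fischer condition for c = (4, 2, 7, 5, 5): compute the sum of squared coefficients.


sum |c_n|^2 = 4^2 + 2^2 + 7^2 + 5^2 + 5^2
= 16 + 4 + 49 + 25 + 25
= 119

119


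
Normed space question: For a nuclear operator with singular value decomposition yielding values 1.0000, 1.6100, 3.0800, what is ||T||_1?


The nuclear norm is the sum of all singular values.
||T||_1 = 1.0000 + 1.6100 + 3.0800
= 5.6900

5.6900


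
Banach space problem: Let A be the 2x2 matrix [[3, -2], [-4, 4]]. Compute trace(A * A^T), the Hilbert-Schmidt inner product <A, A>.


trace(A * A^T) = sum of squares of all entries
= 3^2 + (-2)^2 + (-4)^2 + 4^2
= 9 + 4 + 16 + 16
= 45

45


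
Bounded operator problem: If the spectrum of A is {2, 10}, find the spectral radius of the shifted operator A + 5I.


Spectrum of A + 5I = {7, 15}
Spectral radius = max |lambda| over the shifted spectrum
= max(7, 15) = 15

15


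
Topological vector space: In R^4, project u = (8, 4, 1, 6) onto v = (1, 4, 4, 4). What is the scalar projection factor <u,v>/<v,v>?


Computing <u,v> = 8*1 + 4*4 + 1*4 + 6*4 = 52
Computing <v,v> = 1^2 + 4^2 + 4^2 + 4^2 = 49
Projection coefficient = 52/49 = 1.0612

1.0612


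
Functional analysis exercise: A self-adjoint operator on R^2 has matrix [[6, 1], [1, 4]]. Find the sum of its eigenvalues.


For a self-adjoint (symmetric) matrix, the eigenvalues are real.
The sum of eigenvalues equals the trace of the matrix.
trace = 6 + 4 = 10

10


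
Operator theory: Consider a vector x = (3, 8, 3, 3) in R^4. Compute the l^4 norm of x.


The l^4 norm = (sum |x_i|^4)^(1/4)
Sum of 4th powers = 81 + 4096 + 81 + 81 = 4339
||x||_4 = (4339)^(1/4) = 8.1161

8.1161


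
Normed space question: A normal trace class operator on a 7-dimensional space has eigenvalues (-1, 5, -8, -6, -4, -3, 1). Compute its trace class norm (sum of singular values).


For a normal operator, singular values equal |eigenvalues|.
Trace norm = sum |lambda_i| = 1 + 5 + 8 + 6 + 4 + 3 + 1
= 28

28


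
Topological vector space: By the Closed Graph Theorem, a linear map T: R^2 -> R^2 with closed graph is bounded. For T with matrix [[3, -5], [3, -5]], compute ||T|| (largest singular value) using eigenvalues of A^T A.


A^T A = [[18, -30], [-30, 50]]
trace(A^T A) = 68, det(A^T A) = 0
discriminant = 68^2 - 4*0 = 4624
Largest eigenvalue of A^T A = (trace + sqrt(disc))/2 = 68.0000
||T|| = sqrt(68.0000) = 8.2462

8.2462


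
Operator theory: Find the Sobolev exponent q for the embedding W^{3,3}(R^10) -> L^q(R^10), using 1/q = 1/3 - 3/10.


Using the Sobolev embedding formula: 1/q = 1/p - k/n
1/q = 1/3 - 3/10 = 1/30
q = 1/(1/30) = 30

30.0000


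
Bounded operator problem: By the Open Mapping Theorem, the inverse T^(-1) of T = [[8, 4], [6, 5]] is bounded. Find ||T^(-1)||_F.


det(T) = 8*5 - 4*6 = 16
T^(-1) = (1/16) * [[5, -4], [-6, 8]] = [[0.3125, -0.2500], [-0.3750, 0.5000]]
||T^(-1)||_F^2 = 0.3125^2 + (-0.2500)^2 + (-0.3750)^2 + 0.5000^2 = 0.5508
||T^(-1)||_F = sqrt(0.5508) = 0.7421

0.7421


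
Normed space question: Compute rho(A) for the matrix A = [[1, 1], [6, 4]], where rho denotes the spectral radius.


For a 2x2 matrix, eigenvalues satisfy lambda^2 - (trace)*lambda + det = 0
trace = 1 + 4 = 5
det = 1*4 - 1*6 = -2
discriminant = 5^2 - 4*(-2) = 33
spectral radius = max |eigenvalue| = 5.3723

5.3723


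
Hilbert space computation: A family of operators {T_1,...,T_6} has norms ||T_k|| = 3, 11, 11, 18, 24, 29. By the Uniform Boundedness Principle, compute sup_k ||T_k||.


By the Uniform Boundedness Principle, the supremum of norms is finite.
sup_k ||T_k|| = max(3, 11, 11, 18, 24, 29) = 29

29


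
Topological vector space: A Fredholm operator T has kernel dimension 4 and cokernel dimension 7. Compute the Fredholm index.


The Fredholm index is defined as ind(T) = dim(ker T) - dim(coker T)
= 4 - 7
= -3

-3


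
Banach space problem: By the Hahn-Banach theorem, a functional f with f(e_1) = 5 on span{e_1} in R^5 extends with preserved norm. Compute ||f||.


The norm of f is given by ||f|| = sup_{||x||=1} |f(x)|.
On span{e_1}, ||e_1|| = 1, so ||f|| = |f(e_1)| / ||e_1||
= |5| / 1 = 5.0000

5.0000


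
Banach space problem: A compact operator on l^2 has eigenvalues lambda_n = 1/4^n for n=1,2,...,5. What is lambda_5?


The eigenvalue formula gives lambda_5 = 1/4^5
= 1/1024
= 9.7656e-04

9.7656e-04


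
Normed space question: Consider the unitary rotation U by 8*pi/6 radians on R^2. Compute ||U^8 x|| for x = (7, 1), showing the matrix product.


U is a rotation by theta = 8*pi/6
U^8 = rotation by 8*theta = 64*pi/6 = 4*pi/6 (mod 2*pi)
cos(4*pi/6) = -0.5000, sin(4*pi/6) = 0.8660
U^8 x = (-0.5000 * 7 - 0.8660 * 1, 0.8660 * 7 + -0.5000 * 1)
= (-4.3660, 5.5622)
||U^8 x|| = sqrt((-4.3660)^2 + 5.5622^2) = sqrt(50.0000) = 7.0711

7.0711


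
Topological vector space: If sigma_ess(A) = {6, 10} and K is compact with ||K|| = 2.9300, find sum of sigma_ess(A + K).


By Weyl's theorem, the essential spectrum is invariant under compact perturbations.
sigma_ess(A + K) = sigma_ess(A) = {6, 10}
Sum = 6 + 10 = 16

16


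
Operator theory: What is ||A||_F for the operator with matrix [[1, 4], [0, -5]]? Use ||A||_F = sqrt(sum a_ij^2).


||A||_F^2 = sum a_ij^2
= 1^2 + 4^2 + 0^2 + (-5)^2
= 1 + 16 + 0 + 25 = 42
||A||_F = sqrt(42) = 6.4807

6.4807


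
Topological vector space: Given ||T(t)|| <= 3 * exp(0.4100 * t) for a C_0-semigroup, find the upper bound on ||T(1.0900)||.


||T(1.0900)|| <= 3 * exp(0.4100 * 1.0900)
= 3 * exp(0.4469)
= 3 * 1.5635
= 4.6904

4.6904


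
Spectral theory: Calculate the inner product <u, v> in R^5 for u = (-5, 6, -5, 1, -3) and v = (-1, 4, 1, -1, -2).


Computing the standard inner product <u, v> = sum u_i * v_i
= -5*-1 + 6*4 + -5*1 + 1*-1 + -3*-2
= 5 + 24 + -5 + -1 + 6
= 29

29


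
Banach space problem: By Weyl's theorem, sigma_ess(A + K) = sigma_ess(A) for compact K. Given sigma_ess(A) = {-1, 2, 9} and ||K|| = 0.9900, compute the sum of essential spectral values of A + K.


By Weyl's theorem, the essential spectrum is invariant under compact perturbations.
sigma_ess(A + K) = sigma_ess(A) = {-1, 2, 9}
Sum = -1 + 2 + 9 = 10

10


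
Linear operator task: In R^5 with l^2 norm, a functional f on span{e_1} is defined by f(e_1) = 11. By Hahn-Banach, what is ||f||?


The norm of f is given by ||f|| = sup_{||x||=1} |f(x)|.
On span{e_1}, ||e_1|| = 1, so ||f|| = |f(e_1)| / ||e_1||
= |11| / 1 = 11.0000

11.0000


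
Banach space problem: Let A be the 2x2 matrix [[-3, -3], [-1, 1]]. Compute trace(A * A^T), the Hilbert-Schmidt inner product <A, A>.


trace(A * A^T) = sum of squares of all entries
= (-3)^2 + (-3)^2 + (-1)^2 + 1^2
= 9 + 9 + 1 + 1
= 20

20


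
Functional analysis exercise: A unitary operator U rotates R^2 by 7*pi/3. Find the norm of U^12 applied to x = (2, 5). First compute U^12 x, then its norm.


U is a rotation by theta = 7*pi/3
U^12 = rotation by 12*theta = 84*pi/3 = 0*pi/3 (mod 2*pi)
cos(0*pi/3) = 1.0000, sin(0*pi/3) = 0.0000
U^12 x = (1.0000 * 2 - 0.0000 * 5, 0.0000 * 2 + 1.0000 * 5)
= (2.0000, 5.0000)
||U^12 x|| = sqrt(2.0000^2 + 5.0000^2) = sqrt(29.0000) = 5.3852

5.3852


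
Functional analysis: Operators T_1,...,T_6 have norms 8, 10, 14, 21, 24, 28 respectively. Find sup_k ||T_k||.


By the Uniform Boundedness Principle, the supremum of norms is finite.
sup_k ||T_k|| = max(8, 10, 14, 21, 24, 28) = 28

28


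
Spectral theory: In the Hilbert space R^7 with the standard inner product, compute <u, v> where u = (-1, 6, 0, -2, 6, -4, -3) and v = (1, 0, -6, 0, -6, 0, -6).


Computing the standard inner product <u, v> = sum u_i * v_i
= -1*1 + 6*0 + 0*-6 + -2*0 + 6*-6 + -4*0 + -3*-6
= -1 + 0 + 0 + 0 + -36 + 0 + 18
= -19

-19


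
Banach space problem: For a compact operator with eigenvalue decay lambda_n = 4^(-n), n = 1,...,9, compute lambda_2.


The eigenvalue formula gives lambda_2 = 1/4^2
= 1/16
= 0.0625

0.0625


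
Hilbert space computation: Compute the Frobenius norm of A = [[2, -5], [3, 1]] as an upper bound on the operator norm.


||A||_F^2 = sum a_ij^2
= 2^2 + (-5)^2 + 3^2 + 1^2
= 4 + 25 + 9 + 1 = 39
||A||_F = sqrt(39) = 6.2450

6.2450


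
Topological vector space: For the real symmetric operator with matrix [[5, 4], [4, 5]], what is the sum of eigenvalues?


For a self-adjoint (symmetric) matrix, the eigenvalues are real.
The sum of eigenvalues equals the trace of the matrix.
trace = 5 + 5 = 10

10


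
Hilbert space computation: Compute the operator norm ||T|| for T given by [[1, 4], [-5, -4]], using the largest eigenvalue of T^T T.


A^T A = [[26, 24], [24, 32]]
trace(A^T A) = 58, det(A^T A) = 256
discriminant = 58^2 - 4*256 = 2340
Largest eigenvalue of A^T A = (trace + sqrt(disc))/2 = 53.1868
||T|| = sqrt(53.1868) = 7.2929

7.2929


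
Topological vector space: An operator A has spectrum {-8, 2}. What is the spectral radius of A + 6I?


Spectrum of A + 6I = {-2, 8}
Spectral radius = max |lambda| over the shifted spectrum
= max(2, 8) = 8

8


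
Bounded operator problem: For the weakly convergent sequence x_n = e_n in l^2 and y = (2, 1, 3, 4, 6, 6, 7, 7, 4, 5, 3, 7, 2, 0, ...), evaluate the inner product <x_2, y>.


x_2 = e_2 is the standard basis vector with 1 in position 2.
<x_2, y> = y_2 = 1
As n -> infinity, <x_n, y> -> 0, confirming weak convergence of (x_n) to 0.

1


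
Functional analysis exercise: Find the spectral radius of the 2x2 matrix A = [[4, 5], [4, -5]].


For a 2x2 matrix, eigenvalues satisfy lambda^2 - (trace)*lambda + det = 0
trace = 4 + -5 = -1
det = 4*-5 - 5*4 = -40
discriminant = (-1)^2 - 4*(-40) = 161
spectral radius = max |eigenvalue| = 6.8443

6.8443


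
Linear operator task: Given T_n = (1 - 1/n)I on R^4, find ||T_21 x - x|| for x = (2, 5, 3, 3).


T_21 x - x = (1 - 1/21)x - x = -x/21
||x|| = sqrt(47) = 6.8557
||T_21 x - x|| = ||x||/21 = 6.8557/21 = 0.3265

0.3265


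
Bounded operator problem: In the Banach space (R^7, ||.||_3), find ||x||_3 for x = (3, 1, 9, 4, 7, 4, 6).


The l^3 norm = (sum |x_i|^3)^(1/3)
Sum of 3th powers = 27 + 1 + 729 + 64 + 343 + 64 + 216 = 1444
||x||_3 = (1444)^(1/3) = 11.3029

11.3029


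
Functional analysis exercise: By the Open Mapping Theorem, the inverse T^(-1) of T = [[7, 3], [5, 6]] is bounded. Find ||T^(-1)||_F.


det(T) = 7*6 - 3*5 = 27
T^(-1) = (1/27) * [[6, -3], [-5, 7]] = [[0.2222, -0.1111], [-0.1852, 0.2593]]
||T^(-1)||_F^2 = 0.2222^2 + (-0.1111)^2 + (-0.1852)^2 + 0.2593^2 = 0.1632
||T^(-1)||_F = sqrt(0.1632) = 0.4040

0.4040


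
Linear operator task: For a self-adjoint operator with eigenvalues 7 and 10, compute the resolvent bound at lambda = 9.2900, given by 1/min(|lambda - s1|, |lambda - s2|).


dist(9.2900, {7, 10}) = min(|9.2900 - 7|, |9.2900 - 10|)
= min(2.2900, 0.7100) = 0.7100
Resolvent bound = 1/0.7100 = 1.4085

1.4085


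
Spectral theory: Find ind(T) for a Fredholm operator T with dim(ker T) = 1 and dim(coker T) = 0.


The Fredholm index is defined as ind(T) = dim(ker T) - dim(coker T)
= 1 - 0
= 1

1


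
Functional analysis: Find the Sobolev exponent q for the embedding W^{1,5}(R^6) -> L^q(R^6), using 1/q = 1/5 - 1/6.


Using the Sobolev embedding formula: 1/q = 1/p - k/n
1/q = 1/5 - 1/6 = 1/30
q = 1/(1/30) = 30

30.0000


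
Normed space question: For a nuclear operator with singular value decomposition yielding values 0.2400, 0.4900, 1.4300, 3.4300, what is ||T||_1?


The nuclear norm is the sum of all singular values.
||T||_1 = 0.2400 + 0.4900 + 1.4300 + 3.4300
= 5.5900

5.5900


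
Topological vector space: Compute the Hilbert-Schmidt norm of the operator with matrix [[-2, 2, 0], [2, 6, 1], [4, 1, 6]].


The Hilbert-Schmidt norm is sqrt(sum of squares of all entries).
Sum of squares = (-2)^2 + 2^2 + 0^2 + 2^2 + 6^2 + 1^2 + 4^2 + 1^2 + 6^2
= 4 + 4 + 0 + 4 + 36 + 1 + 16 + 1 + 36 = 102
||T||_HS = sqrt(102) = 10.0995

10.0995
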